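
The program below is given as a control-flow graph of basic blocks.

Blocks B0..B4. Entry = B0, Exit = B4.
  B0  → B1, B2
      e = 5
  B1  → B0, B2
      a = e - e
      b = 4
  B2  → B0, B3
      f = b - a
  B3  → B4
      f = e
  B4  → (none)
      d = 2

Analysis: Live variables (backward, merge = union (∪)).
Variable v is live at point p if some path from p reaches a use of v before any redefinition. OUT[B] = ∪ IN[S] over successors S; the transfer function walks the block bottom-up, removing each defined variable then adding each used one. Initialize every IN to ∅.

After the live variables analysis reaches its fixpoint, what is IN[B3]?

Fixpoint table:
  B0:   IN={a, b}   OUT={a, b, e}
  B1:   IN={e}   OUT={a, b, e}
  B2:   IN={a, b, e}   OUT={a, b, e}
  B3:   IN={e}   OUT={}
  B4:   IN={}   OUT={}

Merge at B3: OUT[B3] = IN[B4] = {}
Applying B3's transfer function to that OUT value gives IN[B3] (row B3 above).

Answer: {e}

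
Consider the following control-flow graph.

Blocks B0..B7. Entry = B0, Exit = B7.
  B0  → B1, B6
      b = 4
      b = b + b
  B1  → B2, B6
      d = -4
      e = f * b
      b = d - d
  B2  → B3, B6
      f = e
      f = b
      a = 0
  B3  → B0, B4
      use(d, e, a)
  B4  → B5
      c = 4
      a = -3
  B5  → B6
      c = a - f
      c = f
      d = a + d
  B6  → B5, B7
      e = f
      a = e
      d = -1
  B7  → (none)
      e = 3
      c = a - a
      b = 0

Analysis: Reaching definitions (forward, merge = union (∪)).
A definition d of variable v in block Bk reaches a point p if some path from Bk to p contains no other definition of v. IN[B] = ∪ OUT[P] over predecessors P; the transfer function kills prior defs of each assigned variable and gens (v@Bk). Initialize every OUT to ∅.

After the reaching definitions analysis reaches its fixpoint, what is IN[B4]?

Fixpoint table:
  B0:   IN={a@B2, b@B1, d@B1, e@B1, f@B2}   OUT={a@B2, b@B0, d@B1, e@B1, f@B2}
  B1:   IN={a@B2, b@B0, d@B1, e@B1, f@B2}   OUT={a@B2, b@B1, d@B1, e@B1, f@B2}
  B2:   IN={a@B2, b@B1, d@B1, e@B1, f@B2}   OUT={a@B2, b@B1, d@B1, e@B1, f@B2}
  B3:   IN={a@B2, b@B1, d@B1, e@B1, f@B2}   OUT={a@B2, b@B1, d@B1, e@B1, f@B2}
  B4:   IN={a@B2, b@B1, d@B1, e@B1, f@B2}   OUT={a@B4, b@B1, c@B4, d@B1, e@B1, f@B2}
  B5:   IN={a@B4, a@B6, b@B0, b@B1, c@B4, c@B5, d@B1, d@B6, e@B1, e@B6, f@B2}   OUT={a@B4, a@B6, b@B0, b@B1, c@B5, d@B5, e@B1, e@B6, f@B2}
  B6:   IN={a@B2, a@B4, a@B6, b@B0, b@B1, c@B5, d@B1, d@B5, e@B1, e@B6, f@B2}   OUT={a@B6, b@B0, b@B1, c@B5, d@B6, e@B6, f@B2}
  B7:   IN={a@B6, b@B0, b@B1, c@B5, d@B6, e@B6, f@B2}   OUT={a@B6, b@B7, c@B7, d@B6, e@B7, f@B2}

Merge at B4: IN[B4] = OUT[B3] = {a@B2, b@B1, d@B1, e@B1, f@B2}

Answer: {a@B2, b@B1, d@B1, e@B1, f@B2}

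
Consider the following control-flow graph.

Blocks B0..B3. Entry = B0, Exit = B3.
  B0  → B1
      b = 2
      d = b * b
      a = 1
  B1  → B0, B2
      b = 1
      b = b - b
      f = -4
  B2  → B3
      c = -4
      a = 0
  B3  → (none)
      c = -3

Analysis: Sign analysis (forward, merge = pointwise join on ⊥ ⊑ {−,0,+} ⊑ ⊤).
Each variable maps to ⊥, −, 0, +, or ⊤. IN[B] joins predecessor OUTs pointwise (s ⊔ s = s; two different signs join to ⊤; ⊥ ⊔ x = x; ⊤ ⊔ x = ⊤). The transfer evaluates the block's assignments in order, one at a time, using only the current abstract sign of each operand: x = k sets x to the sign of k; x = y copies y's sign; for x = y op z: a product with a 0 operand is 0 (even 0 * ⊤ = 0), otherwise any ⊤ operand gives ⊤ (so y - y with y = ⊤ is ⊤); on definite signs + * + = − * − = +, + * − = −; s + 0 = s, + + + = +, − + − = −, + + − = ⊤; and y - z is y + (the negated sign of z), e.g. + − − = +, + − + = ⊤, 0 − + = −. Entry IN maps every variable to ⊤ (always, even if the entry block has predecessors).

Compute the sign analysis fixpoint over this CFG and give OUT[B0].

Per-block solution:
  B0: | IN=(all ⊤) | OUT={a:+, b:+, d:+; rest ⊤}
  B1: | IN={a:+, b:+, d:+; rest ⊤} | OUT={a:+, d:+, f:-; rest ⊤}
  B2: | IN={a:+, d:+, f:-; rest ⊤} | OUT={a:0, c:-, d:+, f:-; rest ⊤}
  B3: | IN={a:0, c:-, d:+, f:-; rest ⊤} | OUT={a:0, c:-, d:+, f:-; rest ⊤}

Merge at B0 (entry node, so the boundary value (all ⊤) is joined with the incoming edge(s)): IN[B0] = (all ⊤) ⊔ OUT[B1] = {a: ⊤, b: ⊤, c: ⊤, d: ⊤, e: ⊤, f: ⊤}
Applying B0's transfer function to that IN value gives OUT[B0] (row B0 above).

Answer: {a: +, b: +, c: ⊤, d: +, e: ⊤, f: ⊤}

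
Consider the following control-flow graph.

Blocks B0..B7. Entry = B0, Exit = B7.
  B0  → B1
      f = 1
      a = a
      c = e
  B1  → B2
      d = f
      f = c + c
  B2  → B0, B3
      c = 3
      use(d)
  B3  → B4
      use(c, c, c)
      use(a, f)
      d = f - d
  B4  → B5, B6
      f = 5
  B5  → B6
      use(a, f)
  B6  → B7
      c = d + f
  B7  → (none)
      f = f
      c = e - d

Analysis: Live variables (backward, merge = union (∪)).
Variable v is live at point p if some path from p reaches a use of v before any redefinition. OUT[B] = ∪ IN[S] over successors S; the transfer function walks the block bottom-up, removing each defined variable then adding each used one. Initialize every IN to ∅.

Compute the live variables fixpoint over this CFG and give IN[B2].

Answer: {a, d, e, f}

Working:
Converged values:
  B0:  IN={a, e}  OUT={a, c, e, f}
  B1:  IN={a, c, e, f}  OUT={a, d, e, f}
  B2:  IN={a, d, e, f}  OUT={a, c, d, e, f}
  B3:  IN={a, c, d, e, f}  OUT={a, d, e}
  B4:  IN={a, d, e}  OUT={a, d, e, f}
  B5:  IN={a, d, e, f}  OUT={d, e, f}
  B6:  IN={d, e, f}  OUT={d, e, f}
  B7:  IN={d, e, f}  OUT={}

Merge at B2: OUT[B2] = IN[B0] ⊔ IN[B3] = {a, c, d, e, f}
Applying B2's transfer function to that OUT value gives IN[B2] (row B2 above).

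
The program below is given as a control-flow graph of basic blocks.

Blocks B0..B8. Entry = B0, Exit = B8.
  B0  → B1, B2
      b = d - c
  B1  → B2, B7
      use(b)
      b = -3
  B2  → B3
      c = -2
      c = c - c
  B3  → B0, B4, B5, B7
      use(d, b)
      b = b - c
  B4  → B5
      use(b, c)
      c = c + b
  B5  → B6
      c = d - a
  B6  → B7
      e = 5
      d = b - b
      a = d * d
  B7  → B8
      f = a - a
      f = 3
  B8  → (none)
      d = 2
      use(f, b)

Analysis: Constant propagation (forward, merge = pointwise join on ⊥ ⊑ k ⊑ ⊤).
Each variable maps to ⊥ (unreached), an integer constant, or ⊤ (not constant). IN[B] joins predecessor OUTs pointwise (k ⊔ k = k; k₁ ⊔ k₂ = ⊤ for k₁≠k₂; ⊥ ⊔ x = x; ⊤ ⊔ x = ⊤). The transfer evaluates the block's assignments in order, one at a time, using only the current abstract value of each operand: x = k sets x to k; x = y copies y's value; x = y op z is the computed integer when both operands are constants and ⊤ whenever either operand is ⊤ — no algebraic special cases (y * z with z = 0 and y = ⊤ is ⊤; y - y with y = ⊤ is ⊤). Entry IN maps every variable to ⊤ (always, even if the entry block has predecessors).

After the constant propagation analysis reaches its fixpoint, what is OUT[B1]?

Answer: {a: ⊤, b: -3, c: ⊤, d: ⊤, e: ⊤, f: ⊤}

Derivation:
Per-block solution:
  B0:   IN=(all ⊤)   OUT=(all ⊤)
  B1:   IN=(all ⊤)   OUT={b:-3; rest ⊤}
  B2:   IN=(all ⊤)   OUT={c:0; rest ⊤}
  B3:   IN={c:0; rest ⊤}   OUT={c:0; rest ⊤}
  B4:   IN={c:0; rest ⊤}   OUT=(all ⊤)
  B5:   IN=(all ⊤)   OUT=(all ⊤)
  B6:   IN=(all ⊤)   OUT={e:5; rest ⊤}
  B7:   IN=(all ⊤)   OUT={f:3; rest ⊤}
  B8:   IN={f:3; rest ⊤}   OUT={d:2, f:3; rest ⊤}

Merge at B1: IN[B1] = OUT[B0] = {a: ⊤, b: ⊤, c: ⊤, d: ⊤, e: ⊤, f: ⊤}
Applying B1's transfer function to that IN value gives OUT[B1] (row B1 above).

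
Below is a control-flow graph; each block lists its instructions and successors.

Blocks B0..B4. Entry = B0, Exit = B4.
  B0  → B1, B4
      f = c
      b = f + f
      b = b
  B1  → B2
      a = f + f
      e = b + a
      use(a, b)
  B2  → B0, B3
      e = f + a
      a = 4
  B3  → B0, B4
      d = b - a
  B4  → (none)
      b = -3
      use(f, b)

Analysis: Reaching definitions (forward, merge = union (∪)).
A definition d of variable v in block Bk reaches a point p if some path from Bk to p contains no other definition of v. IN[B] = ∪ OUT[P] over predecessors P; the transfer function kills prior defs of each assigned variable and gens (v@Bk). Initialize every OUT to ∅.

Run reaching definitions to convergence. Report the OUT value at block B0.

Answer: {a@B2, b@B0, d@B3, e@B2, f@B0}

Working:
Per-block solution:
  B0: | IN={a@B2, b@B0, d@B3, e@B2, f@B0} | OUT={a@B2, b@B0, d@B3, e@B2, f@B0}
  B1: | IN={a@B2, b@B0, d@B3, e@B2, f@B0} | OUT={a@B1, b@B0, d@B3, e@B1, f@B0}
  B2: | IN={a@B1, b@B0, d@B3, e@B1, f@B0} | OUT={a@B2, b@B0, d@B3, e@B2, f@B0}
  B3: | IN={a@B2, b@B0, d@B3, e@B2, f@B0} | OUT={a@B2, b@B0, d@B3, e@B2, f@B0}
  B4: | IN={a@B2, b@B0, d@B3, e@B2, f@B0} | OUT={a@B2, b@B4, d@B3, e@B2, f@B0}

Merge at B0 (entry node, so the boundary value {} is joined with the incoming edge(s)): IN[B0] = {} ⊔ OUT[B2] ⊔ OUT[B3] = {a@B2, b@B0, d@B3, e@B2, f@B0}
Applying B0's transfer function to that IN value gives OUT[B0] (row B0 above).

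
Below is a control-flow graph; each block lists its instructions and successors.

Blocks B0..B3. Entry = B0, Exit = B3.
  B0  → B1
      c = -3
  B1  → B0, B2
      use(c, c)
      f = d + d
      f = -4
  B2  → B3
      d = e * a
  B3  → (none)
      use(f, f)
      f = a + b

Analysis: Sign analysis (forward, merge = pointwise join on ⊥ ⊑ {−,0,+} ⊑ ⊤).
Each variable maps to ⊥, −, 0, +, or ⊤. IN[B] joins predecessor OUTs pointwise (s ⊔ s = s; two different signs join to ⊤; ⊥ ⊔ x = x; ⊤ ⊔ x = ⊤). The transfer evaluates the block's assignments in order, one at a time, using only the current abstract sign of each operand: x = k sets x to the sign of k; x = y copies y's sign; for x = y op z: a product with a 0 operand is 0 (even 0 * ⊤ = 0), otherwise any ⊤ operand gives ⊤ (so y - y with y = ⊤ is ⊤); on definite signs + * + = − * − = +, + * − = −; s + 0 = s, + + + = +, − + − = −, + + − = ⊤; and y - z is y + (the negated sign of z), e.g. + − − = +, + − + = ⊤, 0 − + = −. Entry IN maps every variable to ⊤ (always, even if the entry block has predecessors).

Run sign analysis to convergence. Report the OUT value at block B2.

Answer: {a: ⊤, b: ⊤, c: -, d: ⊤, e: ⊤, f: -}

Trace:
Converged values:
  B0:  IN=(all ⊤)  OUT={c:-; rest ⊤}
  B1:  IN={c:-; rest ⊤}  OUT={c:-, f:-; rest ⊤}
  B2:  IN={c:-, f:-; rest ⊤}  OUT={c:-, f:-; rest ⊤}
  B3:  IN={c:-, f:-; rest ⊤}  OUT={c:-; rest ⊤}

Merge at B2: IN[B2] = OUT[B1] = {a: ⊤, b: ⊤, c: -, d: ⊤, e: ⊤, f: -}
Applying B2's transfer function to that IN value gives OUT[B2] (row B2 above).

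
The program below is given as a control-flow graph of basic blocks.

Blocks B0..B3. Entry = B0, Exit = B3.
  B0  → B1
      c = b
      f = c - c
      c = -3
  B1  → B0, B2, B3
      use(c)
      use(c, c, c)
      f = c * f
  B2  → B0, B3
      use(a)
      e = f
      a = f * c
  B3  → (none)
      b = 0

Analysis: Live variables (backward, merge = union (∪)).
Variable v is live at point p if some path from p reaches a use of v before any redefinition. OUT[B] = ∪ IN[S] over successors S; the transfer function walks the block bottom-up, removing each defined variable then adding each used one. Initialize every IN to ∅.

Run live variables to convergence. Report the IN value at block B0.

Fixpoint table:
  B0: | IN={a, b} | OUT={a, b, c, f}
  B1: | IN={a, b, c, f} | OUT={a, b, c, f}
  B2: | IN={a, b, c, f} | OUT={a, b}
  B3: | IN={} | OUT={}

Merge at B0: OUT[B0] = IN[B1] = {a, b, c, f}
Applying B0's transfer function to that OUT value gives IN[B0] (row B0 above).

Answer: {a, b}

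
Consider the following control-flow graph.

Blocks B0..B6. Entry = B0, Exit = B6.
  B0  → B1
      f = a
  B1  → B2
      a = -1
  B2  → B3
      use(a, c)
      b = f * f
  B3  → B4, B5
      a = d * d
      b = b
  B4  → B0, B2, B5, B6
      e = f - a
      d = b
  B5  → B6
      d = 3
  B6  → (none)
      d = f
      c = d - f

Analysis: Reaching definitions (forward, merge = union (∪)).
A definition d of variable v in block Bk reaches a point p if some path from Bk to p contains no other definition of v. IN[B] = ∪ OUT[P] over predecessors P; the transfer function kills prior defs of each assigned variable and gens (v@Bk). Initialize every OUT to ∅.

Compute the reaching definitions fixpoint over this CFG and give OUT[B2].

Converged values:
  B0:   IN={a@B3, b@B3, d@B4, e@B4, f@B0}   OUT={a@B3, b@B3, d@B4, e@B4, f@B0}
  B1:   IN={a@B3, b@B3, d@B4, e@B4, f@B0}   OUT={a@B1, b@B3, d@B4, e@B4, f@B0}
  B2:   IN={a@B1, a@B3, b@B3, d@B4, e@B4, f@B0}   OUT={a@B1, a@B3, b@B2, d@B4, e@B4, f@B0}
  B3:   IN={a@B1, a@B3, b@B2, d@B4, e@B4, f@B0}   OUT={a@B3, b@B3, d@B4, e@B4, f@B0}
  B4:   IN={a@B3, b@B3, d@B4, e@B4, f@B0}   OUT={a@B3, b@B3, d@B4, e@B4, f@B0}
  B5:   IN={a@B3, b@B3, d@B4, e@B4, f@B0}   OUT={a@B3, b@B3, d@B5, e@B4, f@B0}
  B6:   IN={a@B3, b@B3, d@B4, d@B5, e@B4, f@B0}   OUT={a@B3, b@B3, c@B6, d@B6, e@B4, f@B0}

Merge at B2: IN[B2] = OUT[B1] ⊔ OUT[B4] = {a@B1, a@B3, b@B3, d@B4, e@B4, f@B0}
Applying B2's transfer function to that IN value gives OUT[B2] (row B2 above).

Answer: {a@B1, a@B3, b@B2, d@B4, e@B4, f@B0}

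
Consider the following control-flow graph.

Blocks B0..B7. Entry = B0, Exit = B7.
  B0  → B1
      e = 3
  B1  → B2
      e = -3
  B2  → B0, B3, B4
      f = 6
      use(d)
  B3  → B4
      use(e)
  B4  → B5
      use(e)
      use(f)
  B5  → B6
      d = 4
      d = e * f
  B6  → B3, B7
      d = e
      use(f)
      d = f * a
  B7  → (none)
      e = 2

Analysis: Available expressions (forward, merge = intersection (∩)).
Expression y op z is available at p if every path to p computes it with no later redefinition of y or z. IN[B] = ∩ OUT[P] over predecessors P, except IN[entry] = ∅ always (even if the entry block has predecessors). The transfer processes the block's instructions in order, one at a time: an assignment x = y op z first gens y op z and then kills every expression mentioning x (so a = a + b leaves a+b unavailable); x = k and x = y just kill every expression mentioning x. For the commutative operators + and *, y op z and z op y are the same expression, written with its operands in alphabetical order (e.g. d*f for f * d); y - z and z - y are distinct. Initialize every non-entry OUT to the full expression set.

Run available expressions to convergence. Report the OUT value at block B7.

Converged values:
  B0:  IN={}  OUT={}
  B1:  IN={}  OUT={}
  B2:  IN={}  OUT={}
  B3:  IN={}  OUT={}
  B4:  IN={}  OUT={}
  B5:  IN={}  OUT={e*f}
  B6:  IN={e*f}  OUT={a*f, e*f}
  B7:  IN={a*f, e*f}  OUT={a*f}

Merge at B7: IN[B7] = OUT[B6] = {a*f, e*f}
Applying B7's transfer function to that IN value gives OUT[B7] (row B7 above).

Answer: {a*f}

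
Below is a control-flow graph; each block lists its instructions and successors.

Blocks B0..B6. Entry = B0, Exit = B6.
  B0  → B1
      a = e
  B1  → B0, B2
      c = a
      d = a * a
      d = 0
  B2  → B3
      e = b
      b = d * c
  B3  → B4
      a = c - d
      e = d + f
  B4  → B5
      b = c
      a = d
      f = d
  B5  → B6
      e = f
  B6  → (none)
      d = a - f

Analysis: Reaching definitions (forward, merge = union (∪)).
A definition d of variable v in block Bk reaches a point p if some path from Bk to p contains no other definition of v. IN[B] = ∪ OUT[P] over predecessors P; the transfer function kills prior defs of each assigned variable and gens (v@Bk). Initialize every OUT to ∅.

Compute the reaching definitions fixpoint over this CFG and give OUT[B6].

Fixpoint table:
  B0: | IN={a@B0, c@B1, d@B1} | OUT={a@B0, c@B1, d@B1}
  B1: | IN={a@B0, c@B1, d@B1} | OUT={a@B0, c@B1, d@B1}
  B2: | IN={a@B0, c@B1, d@B1} | OUT={a@B0, b@B2, c@B1, d@B1, e@B2}
  B3: | IN={a@B0, b@B2, c@B1, d@B1, e@B2} | OUT={a@B3, b@B2, c@B1, d@B1, e@B3}
  B4: | IN={a@B3, b@B2, c@B1, d@B1, e@B3} | OUT={a@B4, b@B4, c@B1, d@B1, e@B3, f@B4}
  B5: | IN={a@B4, b@B4, c@B1, d@B1, e@B3, f@B4} | OUT={a@B4, b@B4, c@B1, d@B1, e@B5, f@B4}
  B6: | IN={a@B4, b@B4, c@B1, d@B1, e@B5, f@B4} | OUT={a@B4, b@B4, c@B1, d@B6, e@B5, f@B4}

Merge at B6: IN[B6] = OUT[B5] = {a@B4, b@B4, c@B1, d@B1, e@B5, f@B4}
Applying B6's transfer function to that IN value gives OUT[B6] (row B6 above).

Answer: {a@B4, b@B4, c@B1, d@B6, e@B5, f@B4}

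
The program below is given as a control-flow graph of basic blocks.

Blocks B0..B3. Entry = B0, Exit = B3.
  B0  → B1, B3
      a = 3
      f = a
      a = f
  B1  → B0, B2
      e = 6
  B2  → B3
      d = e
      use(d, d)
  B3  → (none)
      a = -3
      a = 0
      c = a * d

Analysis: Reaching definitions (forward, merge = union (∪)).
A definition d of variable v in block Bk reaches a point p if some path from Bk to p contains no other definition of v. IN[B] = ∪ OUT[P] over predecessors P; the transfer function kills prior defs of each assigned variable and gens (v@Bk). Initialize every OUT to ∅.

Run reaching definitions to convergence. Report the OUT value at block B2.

Answer: {a@B0, d@B2, e@B1, f@B0}

Working:
Fixpoint table:
  B0:  IN={a@B0, e@B1, f@B0}  OUT={a@B0, e@B1, f@B0}
  B1:  IN={a@B0, e@B1, f@B0}  OUT={a@B0, e@B1, f@B0}
  B2:  IN={a@B0, e@B1, f@B0}  OUT={a@B0, d@B2, e@B1, f@B0}
  B3:  IN={a@B0, d@B2, e@B1, f@B0}  OUT={a@B3, c@B3, d@B2, e@B1, f@B0}

Merge at B2: IN[B2] = OUT[B1] = {a@B0, e@B1, f@B0}
Applying B2's transfer function to that IN value gives OUT[B2] (row B2 above).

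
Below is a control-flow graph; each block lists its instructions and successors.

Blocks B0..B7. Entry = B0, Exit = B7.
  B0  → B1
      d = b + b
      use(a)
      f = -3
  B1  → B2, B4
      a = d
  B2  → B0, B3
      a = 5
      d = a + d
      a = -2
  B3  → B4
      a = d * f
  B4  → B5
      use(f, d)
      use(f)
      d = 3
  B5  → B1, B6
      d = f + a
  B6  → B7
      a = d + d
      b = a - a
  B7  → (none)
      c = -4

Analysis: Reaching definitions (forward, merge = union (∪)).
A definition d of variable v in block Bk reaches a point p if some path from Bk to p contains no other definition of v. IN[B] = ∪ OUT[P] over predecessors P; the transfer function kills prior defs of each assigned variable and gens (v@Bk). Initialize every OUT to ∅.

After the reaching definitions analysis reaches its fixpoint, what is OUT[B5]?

Answer: {a@B1, a@B3, d@B5, f@B0}

Working:
Converged values:
  B0:   IN={a@B2, d@B2, f@B0}   OUT={a@B2, d@B0, f@B0}
  B1:   IN={a@B1, a@B2, a@B3, d@B0, d@B5, f@B0}   OUT={a@B1, d@B0, d@B5, f@B0}
  B2:   IN={a@B1, d@B0, d@B5, f@B0}   OUT={a@B2, d@B2, f@B0}
  B3:   IN={a@B2, d@B2, f@B0}   OUT={a@B3, d@B2, f@B0}
  B4:   IN={a@B1, a@B3, d@B0, d@B2, d@B5, f@B0}   OUT={a@B1, a@B3, d@B4, f@B0}
  B5:   IN={a@B1, a@B3, d@B4, f@B0}   OUT={a@B1, a@B3, d@B5, f@B0}
  B6:   IN={a@B1, a@B3, d@B5, f@B0}   OUT={a@B6, b@B6, d@B5, f@B0}
  B7:   IN={a@B6, b@B6, d@B5, f@B0}   OUT={a@B6, b@B6, c@B7, d@B5, f@B0}

Merge at B5: IN[B5] = OUT[B4] = {a@B1, a@B3, d@B4, f@B0}
Applying B5's transfer function to that IN value gives OUT[B5] (row B5 above).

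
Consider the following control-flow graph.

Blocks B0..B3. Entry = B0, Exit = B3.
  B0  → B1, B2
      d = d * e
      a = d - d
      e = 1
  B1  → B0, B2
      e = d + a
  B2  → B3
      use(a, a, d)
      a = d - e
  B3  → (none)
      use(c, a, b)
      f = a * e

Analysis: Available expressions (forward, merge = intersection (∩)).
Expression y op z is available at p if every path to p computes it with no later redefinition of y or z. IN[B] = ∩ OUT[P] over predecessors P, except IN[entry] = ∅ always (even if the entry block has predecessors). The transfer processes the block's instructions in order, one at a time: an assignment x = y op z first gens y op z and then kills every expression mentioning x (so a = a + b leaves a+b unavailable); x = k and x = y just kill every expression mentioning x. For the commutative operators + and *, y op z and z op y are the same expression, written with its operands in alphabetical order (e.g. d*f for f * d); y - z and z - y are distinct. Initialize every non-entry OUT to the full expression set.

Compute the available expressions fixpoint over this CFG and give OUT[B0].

Per-block solution:
  B0:   IN={}   OUT={d-d}
  B1:   IN={d-d}   OUT={a+d, d-d}
  B2:   IN={d-d}   OUT={d-d, d-e}
  B3:   IN={d-d, d-e}   OUT={a*e, d-d, d-e}

Merge at B0 (entry node, so the boundary value {} is joined with the incoming edge(s)): IN[B0] = {} ∩ OUT[B1] = {}
Applying B0's transfer function to that IN value gives OUT[B0] (row B0 above).

Answer: {d-d}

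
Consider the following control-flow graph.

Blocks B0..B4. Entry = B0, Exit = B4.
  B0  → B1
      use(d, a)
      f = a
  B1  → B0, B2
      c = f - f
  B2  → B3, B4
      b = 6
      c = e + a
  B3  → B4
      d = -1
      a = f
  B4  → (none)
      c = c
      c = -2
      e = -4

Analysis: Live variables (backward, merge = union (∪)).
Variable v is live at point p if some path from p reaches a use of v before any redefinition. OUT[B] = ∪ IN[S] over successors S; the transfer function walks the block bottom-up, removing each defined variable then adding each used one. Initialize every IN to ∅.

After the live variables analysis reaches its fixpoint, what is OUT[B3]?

Answer: {c}

Working:
Per-block solution:
  B0:  IN={a, d, e}  OUT={a, d, e, f}
  B1:  IN={a, d, e, f}  OUT={a, d, e, f}
  B2:  IN={a, e, f}  OUT={c, f}
  B3:  IN={c, f}  OUT={c}
  B4:  IN={c}  OUT={}

Merge at B3: OUT[B3] = IN[B4] = {c}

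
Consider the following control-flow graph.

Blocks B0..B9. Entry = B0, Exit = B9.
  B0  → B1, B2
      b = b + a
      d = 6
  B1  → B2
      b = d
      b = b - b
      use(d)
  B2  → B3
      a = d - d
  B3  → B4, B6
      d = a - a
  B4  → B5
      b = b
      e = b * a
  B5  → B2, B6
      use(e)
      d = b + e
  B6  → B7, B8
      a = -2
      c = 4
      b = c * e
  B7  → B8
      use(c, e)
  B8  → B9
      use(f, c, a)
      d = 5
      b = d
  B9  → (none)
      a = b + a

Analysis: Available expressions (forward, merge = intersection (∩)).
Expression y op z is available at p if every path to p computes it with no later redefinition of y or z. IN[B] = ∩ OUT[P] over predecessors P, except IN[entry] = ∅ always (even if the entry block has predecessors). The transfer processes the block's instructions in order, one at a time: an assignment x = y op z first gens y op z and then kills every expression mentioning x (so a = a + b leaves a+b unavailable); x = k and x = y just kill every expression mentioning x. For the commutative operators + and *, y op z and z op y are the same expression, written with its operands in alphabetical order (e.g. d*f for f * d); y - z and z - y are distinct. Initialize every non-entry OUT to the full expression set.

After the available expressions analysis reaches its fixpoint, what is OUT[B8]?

Answer: {c*e}

Working:
Converged values:
  B0:   IN={}   OUT={}
  B1:   IN={}   OUT={}
  B2:   IN={}   OUT={d-d}
  B3:   IN={d-d}   OUT={a-a}
  B4:   IN={a-a}   OUT={a*b, a-a}
  B5:   IN={a*b, a-a}   OUT={a*b, a-a, b+e}
  B6:   IN={a-a}   OUT={c*e}
  B7:   IN={c*e}   OUT={c*e}
  B8:   IN={c*e}   OUT={c*e}
  B9:   IN={c*e}   OUT={c*e}

Merge at B8: IN[B8] = OUT[B6] ∩ OUT[B7] = {c*e}
Applying B8's transfer function to that IN value gives OUT[B8] (row B8 above).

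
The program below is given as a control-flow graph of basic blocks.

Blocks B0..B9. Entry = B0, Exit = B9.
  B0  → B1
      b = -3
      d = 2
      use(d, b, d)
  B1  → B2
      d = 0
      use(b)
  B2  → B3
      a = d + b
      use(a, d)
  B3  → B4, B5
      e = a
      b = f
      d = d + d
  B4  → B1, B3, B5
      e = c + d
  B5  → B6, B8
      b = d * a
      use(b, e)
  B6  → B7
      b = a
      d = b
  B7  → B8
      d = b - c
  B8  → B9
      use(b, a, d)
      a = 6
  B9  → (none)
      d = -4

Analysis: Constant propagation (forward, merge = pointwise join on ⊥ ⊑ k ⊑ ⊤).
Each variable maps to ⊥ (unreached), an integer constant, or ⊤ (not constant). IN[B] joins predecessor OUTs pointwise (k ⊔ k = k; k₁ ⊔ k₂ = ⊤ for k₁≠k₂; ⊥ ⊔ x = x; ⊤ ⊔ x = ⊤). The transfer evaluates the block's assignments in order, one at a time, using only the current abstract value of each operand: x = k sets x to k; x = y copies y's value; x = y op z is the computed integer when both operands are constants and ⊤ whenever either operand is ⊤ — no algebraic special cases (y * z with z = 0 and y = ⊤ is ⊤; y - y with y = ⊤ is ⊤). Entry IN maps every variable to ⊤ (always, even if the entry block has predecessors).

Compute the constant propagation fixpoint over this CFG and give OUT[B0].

Per-block solution:
  B0:   IN=(all ⊤)   OUT={b:-3, d:2; rest ⊤}
  B1:   IN=(all ⊤)   OUT={d:0; rest ⊤}
  B2:   IN={d:0; rest ⊤}   OUT={d:0; rest ⊤}
  B3:   IN={d:0; rest ⊤}   OUT={d:0; rest ⊤}
  B4:   IN={d:0; rest ⊤}   OUT={d:0; rest ⊤}
  B5:   IN={d:0; rest ⊤}   OUT={d:0; rest ⊤}
  B6:   IN={d:0; rest ⊤}   OUT=(all ⊤)
  B7:   IN=(all ⊤)   OUT=(all ⊤)
  B8:   IN=(all ⊤)   OUT={a:6; rest ⊤}
  B9:   IN={a:6; rest ⊤}   OUT={a:6, d:-4; rest ⊤}

B0 is the boundary node: IN[B0] = {a: ⊤, b: ⊤, c: ⊤, d: ⊤, e: ⊤, f: ⊤}
Applying B0's transfer function to that IN value gives OUT[B0] (row B0 above).

Answer: {a: ⊤, b: -3, c: ⊤, d: 2, e: ⊤, f: ⊤}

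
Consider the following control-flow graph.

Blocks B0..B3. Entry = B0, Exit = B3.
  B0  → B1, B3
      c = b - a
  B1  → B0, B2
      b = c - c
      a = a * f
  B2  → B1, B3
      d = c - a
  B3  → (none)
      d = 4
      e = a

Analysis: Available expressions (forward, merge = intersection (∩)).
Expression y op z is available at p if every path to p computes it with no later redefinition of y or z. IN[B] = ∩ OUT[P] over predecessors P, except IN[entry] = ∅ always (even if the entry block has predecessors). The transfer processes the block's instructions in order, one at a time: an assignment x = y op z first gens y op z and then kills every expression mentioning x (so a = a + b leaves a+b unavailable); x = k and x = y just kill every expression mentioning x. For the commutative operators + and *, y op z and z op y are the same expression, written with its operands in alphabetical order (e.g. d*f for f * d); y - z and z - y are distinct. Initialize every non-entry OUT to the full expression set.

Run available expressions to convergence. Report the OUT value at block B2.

Answer: {c-a, c-c}

Derivation:
Converged values:
  B0: | IN={} | OUT={b-a}
  B1: | IN={} | OUT={c-c}
  B2: | IN={c-c} | OUT={c-a, c-c}
  B3: | IN={} | OUT={}

Merge at B2: IN[B2] = OUT[B1] = {c-c}
Applying B2's transfer function to that IN value gives OUT[B2] (row B2 above).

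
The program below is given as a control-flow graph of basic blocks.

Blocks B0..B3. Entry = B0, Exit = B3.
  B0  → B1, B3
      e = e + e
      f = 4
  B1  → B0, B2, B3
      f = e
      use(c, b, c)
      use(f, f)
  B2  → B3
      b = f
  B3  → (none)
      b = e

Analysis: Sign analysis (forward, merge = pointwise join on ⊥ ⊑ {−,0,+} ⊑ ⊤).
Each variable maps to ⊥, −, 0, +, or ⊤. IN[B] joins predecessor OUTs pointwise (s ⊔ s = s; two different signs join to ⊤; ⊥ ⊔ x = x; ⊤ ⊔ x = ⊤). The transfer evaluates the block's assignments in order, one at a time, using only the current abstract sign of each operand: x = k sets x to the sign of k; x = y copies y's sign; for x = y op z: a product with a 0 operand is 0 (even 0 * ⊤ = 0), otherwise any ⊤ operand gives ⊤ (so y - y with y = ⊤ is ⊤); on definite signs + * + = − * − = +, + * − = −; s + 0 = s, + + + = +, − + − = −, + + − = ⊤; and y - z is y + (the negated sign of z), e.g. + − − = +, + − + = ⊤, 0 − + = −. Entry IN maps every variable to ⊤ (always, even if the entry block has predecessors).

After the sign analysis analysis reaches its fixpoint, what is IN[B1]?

Per-block solution:
  B0:   IN=(all ⊤)   OUT={f:+; rest ⊤}
  B1:   IN={f:+; rest ⊤}   OUT=(all ⊤)
  B2:   IN=(all ⊤)   OUT=(all ⊤)
  B3:   IN=(all ⊤)   OUT=(all ⊤)

Merge at B1: IN[B1] = OUT[B0] = {a: ⊤, b: ⊤, c: ⊤, d: ⊤, e: ⊤, f: +}

Answer: {a: ⊤, b: ⊤, c: ⊤, d: ⊤, e: ⊤, f: +}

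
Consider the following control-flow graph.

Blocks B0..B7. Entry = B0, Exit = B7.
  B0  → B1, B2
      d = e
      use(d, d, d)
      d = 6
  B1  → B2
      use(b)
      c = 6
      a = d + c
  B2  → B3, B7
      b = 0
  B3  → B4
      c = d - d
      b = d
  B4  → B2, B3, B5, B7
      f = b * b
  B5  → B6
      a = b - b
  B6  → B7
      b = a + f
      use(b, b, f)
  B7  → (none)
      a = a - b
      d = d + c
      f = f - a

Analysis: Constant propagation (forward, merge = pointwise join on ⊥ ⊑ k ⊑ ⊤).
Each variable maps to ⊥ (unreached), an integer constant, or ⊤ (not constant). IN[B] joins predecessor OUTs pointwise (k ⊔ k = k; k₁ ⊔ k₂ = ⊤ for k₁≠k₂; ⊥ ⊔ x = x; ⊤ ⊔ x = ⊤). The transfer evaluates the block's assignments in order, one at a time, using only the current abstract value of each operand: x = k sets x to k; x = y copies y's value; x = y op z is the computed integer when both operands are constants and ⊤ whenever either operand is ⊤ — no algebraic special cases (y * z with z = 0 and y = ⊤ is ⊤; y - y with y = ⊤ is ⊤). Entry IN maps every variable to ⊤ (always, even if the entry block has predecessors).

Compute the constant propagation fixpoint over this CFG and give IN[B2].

Per-block solution:
  B0: | IN=(all ⊤) | OUT={d:6; rest ⊤}
  B1: | IN={d:6; rest ⊤} | OUT={a:12, c:6, d:6; rest ⊤}
  B2: | IN={d:6; rest ⊤} | OUT={b:0, d:6; rest ⊤}
  B3: | IN={d:6; rest ⊤} | OUT={b:6, c:0, d:6; rest ⊤}
  B4: | IN={b:6, c:0, d:6; rest ⊤} | OUT={b:6, c:0, d:6, f:36; rest ⊤}
  B5: | IN={b:6, c:0, d:6, f:36; rest ⊤} | OUT={a:0, b:6, c:0, d:6, f:36; rest ⊤}
  B6: | IN={a:0, b:6, c:0, d:6, f:36; rest ⊤} | OUT={a:0, b:36, c:0, d:6, f:36; rest ⊤}
  B7: | IN={d:6; rest ⊤} | OUT=(all ⊤)

Merge at B2: IN[B2] = OUT[B0] ⊔ OUT[B1] ⊔ OUT[B4] = {a: ⊤, b: ⊤, c: ⊤, d: 6, e: ⊤, f: ⊤}

Answer: {a: ⊤, b: ⊤, c: ⊤, d: 6, e: ⊤, f: ⊤}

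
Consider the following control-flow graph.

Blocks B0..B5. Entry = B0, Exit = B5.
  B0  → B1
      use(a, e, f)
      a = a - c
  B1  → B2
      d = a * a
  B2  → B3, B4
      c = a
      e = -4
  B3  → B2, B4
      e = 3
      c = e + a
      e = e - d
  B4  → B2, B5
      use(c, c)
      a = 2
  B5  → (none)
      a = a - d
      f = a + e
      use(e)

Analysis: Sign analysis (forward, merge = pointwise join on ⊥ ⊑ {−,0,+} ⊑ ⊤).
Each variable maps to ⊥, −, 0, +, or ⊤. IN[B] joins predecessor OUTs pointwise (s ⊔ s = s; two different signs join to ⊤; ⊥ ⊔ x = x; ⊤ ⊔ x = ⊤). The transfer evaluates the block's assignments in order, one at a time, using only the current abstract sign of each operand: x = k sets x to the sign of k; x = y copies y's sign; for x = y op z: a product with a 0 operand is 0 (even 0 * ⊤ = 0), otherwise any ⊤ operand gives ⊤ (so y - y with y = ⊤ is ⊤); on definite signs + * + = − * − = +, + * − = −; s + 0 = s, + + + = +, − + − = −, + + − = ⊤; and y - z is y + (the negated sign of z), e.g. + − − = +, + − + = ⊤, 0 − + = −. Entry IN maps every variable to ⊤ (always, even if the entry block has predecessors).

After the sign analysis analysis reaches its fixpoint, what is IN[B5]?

Per-block solution:
  B0:   IN=(all ⊤)   OUT=(all ⊤)
  B1:   IN=(all ⊤)   OUT=(all ⊤)
  B2:   IN=(all ⊤)   OUT={e:-; rest ⊤}
  B3:   IN={e:-; rest ⊤}   OUT=(all ⊤)
  B4:   IN=(all ⊤)   OUT={a:+; rest ⊤}
  B5:   IN={a:+; rest ⊤}   OUT=(all ⊤)

Merge at B5: IN[B5] = OUT[B4] = {a: +, b: ⊤, c: ⊤, d: ⊤, e: ⊤, f: ⊤}

Answer: {a: +, b: ⊤, c: ⊤, d: ⊤, e: ⊤, f: ⊤}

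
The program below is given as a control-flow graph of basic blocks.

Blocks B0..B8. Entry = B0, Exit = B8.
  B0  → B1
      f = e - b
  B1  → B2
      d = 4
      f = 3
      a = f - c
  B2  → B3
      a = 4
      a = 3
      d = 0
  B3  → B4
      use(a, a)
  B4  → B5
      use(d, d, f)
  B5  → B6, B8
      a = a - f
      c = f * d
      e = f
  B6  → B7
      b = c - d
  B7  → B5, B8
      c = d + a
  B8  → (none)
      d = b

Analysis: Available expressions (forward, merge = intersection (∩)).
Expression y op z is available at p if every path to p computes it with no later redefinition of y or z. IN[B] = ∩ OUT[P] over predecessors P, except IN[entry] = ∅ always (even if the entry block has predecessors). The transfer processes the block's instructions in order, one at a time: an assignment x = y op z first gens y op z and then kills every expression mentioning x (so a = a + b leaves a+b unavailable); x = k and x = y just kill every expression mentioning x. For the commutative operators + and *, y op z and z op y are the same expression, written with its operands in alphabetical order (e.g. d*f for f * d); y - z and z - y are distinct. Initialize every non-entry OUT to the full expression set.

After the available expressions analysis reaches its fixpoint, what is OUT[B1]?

Fixpoint table:
  B0: | IN={} | OUT={e-b}
  B1: | IN={e-b} | OUT={e-b, f-c}
  B2: | IN={e-b, f-c} | OUT={e-b, f-c}
  B3: | IN={e-b, f-c} | OUT={e-b, f-c}
  B4: | IN={e-b, f-c} | OUT={e-b, f-c}
  B5: | IN={} | OUT={d*f}
  B6: | IN={d*f} | OUT={c-d, d*f}
  B7: | IN={c-d, d*f} | OUT={a+d, d*f}
  B8: | IN={d*f} | OUT={}

Merge at B1: IN[B1] = OUT[B0] = {e-b}
Applying B1's transfer function to that IN value gives OUT[B1] (row B1 above).

Answer: {e-b, f-c}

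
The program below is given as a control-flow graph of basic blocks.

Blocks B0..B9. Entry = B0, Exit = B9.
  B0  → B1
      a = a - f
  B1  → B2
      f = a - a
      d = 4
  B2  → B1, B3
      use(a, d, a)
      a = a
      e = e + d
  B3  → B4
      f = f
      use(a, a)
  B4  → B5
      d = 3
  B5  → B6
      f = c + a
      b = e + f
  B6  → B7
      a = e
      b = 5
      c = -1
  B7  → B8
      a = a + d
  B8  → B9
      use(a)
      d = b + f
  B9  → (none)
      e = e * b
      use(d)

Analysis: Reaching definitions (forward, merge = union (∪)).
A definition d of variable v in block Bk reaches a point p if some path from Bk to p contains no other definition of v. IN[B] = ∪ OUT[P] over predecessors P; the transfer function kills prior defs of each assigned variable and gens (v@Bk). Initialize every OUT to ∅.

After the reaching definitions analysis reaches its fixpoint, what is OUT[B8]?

Fixpoint table:
  B0:  IN={}  OUT={a@B0}
  B1:  IN={a@B0, a@B2, d@B1, e@B2, f@B1}  OUT={a@B0, a@B2, d@B1, e@B2, f@B1}
  B2:  IN={a@B0, a@B2, d@B1, e@B2, f@B1}  OUT={a@B2, d@B1, e@B2, f@B1}
  B3:  IN={a@B2, d@B1, e@B2, f@B1}  OUT={a@B2, d@B1, e@B2, f@B3}
  B4:  IN={a@B2, d@B1, e@B2, f@B3}  OUT={a@B2, d@B4, e@B2, f@B3}
  B5:  IN={a@B2, d@B4, e@B2, f@B3}  OUT={a@B2, b@B5, d@B4, e@B2, f@B5}
  B6:  IN={a@B2, b@B5, d@B4, e@B2, f@B5}  OUT={a@B6, b@B6, c@B6, d@B4, e@B2, f@B5}
  B7:  IN={a@B6, b@B6, c@B6, d@B4, e@B2, f@B5}  OUT={a@B7, b@B6, c@B6, d@B4, e@B2, f@B5}
  B8:  IN={a@B7, b@B6, c@B6, d@B4, e@B2, f@B5}  OUT={a@B7, b@B6, c@B6, d@B8, e@B2, f@B5}
  B9:  IN={a@B7, b@B6, c@B6, d@B8, e@B2, f@B5}  OUT={a@B7, b@B6, c@B6, d@B8, e@B9, f@B5}

Merge at B8: IN[B8] = OUT[B7] = {a@B7, b@B6, c@B6, d@B4, e@B2, f@B5}
Applying B8's transfer function to that IN value gives OUT[B8] (row B8 above).

Answer: {a@B7, b@B6, c@B6, d@B8, e@B2, f@B5}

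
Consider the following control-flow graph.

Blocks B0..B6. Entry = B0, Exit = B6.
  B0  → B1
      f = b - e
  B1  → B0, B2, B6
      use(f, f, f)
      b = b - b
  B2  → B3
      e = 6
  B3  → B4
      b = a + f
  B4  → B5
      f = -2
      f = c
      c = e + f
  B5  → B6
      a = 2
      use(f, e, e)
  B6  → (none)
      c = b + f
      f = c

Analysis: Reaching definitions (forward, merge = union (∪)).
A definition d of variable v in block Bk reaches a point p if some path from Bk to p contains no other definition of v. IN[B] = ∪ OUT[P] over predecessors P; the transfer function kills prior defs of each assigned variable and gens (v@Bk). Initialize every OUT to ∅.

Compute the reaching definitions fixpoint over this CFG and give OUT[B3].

Answer: {b@B3, e@B2, f@B0}

Working:
Fixpoint table:
  B0: | IN={b@B1, f@B0} | OUT={b@B1, f@B0}
  B1: | IN={b@B1, f@B0} | OUT={b@B1, f@B0}
  B2: | IN={b@B1, f@B0} | OUT={b@B1, e@B2, f@B0}
  B3: | IN={b@B1, e@B2, f@B0} | OUT={b@B3, e@B2, f@B0}
  B4: | IN={b@B3, e@B2, f@B0} | OUT={b@B3, c@B4, e@B2, f@B4}
  B5: | IN={b@B3, c@B4, e@B2, f@B4} | OUT={a@B5, b@B3, c@B4, e@B2, f@B4}
  B6: | IN={a@B5, b@B1, b@B3, c@B4, e@B2, f@B0, f@B4} | OUT={a@B5, b@B1, b@B3, c@B6, e@B2, f@B6}

Merge at B3: IN[B3] = OUT[B2] = {b@B1, e@B2, f@B0}
Applying B3's transfer function to that IN value gives OUT[B3] (row B3 above).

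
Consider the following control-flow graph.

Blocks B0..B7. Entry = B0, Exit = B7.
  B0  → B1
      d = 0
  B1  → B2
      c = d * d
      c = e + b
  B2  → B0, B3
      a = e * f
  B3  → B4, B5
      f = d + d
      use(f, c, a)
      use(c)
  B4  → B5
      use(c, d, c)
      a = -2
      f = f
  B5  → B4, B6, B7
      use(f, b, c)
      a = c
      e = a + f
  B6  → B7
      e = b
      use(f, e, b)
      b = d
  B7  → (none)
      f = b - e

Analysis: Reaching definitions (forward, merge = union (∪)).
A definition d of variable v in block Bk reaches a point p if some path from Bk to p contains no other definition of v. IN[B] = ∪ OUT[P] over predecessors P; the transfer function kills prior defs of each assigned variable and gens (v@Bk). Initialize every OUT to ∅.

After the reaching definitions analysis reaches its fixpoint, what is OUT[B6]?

Per-block solution:
  B0:  IN={a@B2, c@B1, d@B0}  OUT={a@B2, c@B1, d@B0}
  B1:  IN={a@B2, c@B1, d@B0}  OUT={a@B2, c@B1, d@B0}
  B2:  IN={a@B2, c@B1, d@B0}  OUT={a@B2, c@B1, d@B0}
  B3:  IN={a@B2, c@B1, d@B0}  OUT={a@B2, c@B1, d@B0, f@B3}
  B4:  IN={a@B2, a@B5, c@B1, d@B0, e@B5, f@B3, f@B4}  OUT={a@B4, c@B1, d@B0, e@B5, f@B4}
  B5:  IN={a@B2, a@B4, c@B1, d@B0, e@B5, f@B3, f@B4}  OUT={a@B5, c@B1, d@B0, e@B5, f@B3, f@B4}
  B6:  IN={a@B5, c@B1, d@B0, e@B5, f@B3, f@B4}  OUT={a@B5, b@B6, c@B1, d@B0, e@B6, f@B3, f@B4}
  B7:  IN={a@B5, b@B6, c@B1, d@B0, e@B5, e@B6, f@B3, f@B4}  OUT={a@B5, b@B6, c@B1, d@B0, e@B5, e@B6, f@B7}

Merge at B6: IN[B6] = OUT[B5] = {a@B5, c@B1, d@B0, e@B5, f@B3, f@B4}
Applying B6's transfer function to that IN value gives OUT[B6] (row B6 above).

Answer: {a@B5, b@B6, c@B1, d@B0, e@B6, f@B3, f@B4}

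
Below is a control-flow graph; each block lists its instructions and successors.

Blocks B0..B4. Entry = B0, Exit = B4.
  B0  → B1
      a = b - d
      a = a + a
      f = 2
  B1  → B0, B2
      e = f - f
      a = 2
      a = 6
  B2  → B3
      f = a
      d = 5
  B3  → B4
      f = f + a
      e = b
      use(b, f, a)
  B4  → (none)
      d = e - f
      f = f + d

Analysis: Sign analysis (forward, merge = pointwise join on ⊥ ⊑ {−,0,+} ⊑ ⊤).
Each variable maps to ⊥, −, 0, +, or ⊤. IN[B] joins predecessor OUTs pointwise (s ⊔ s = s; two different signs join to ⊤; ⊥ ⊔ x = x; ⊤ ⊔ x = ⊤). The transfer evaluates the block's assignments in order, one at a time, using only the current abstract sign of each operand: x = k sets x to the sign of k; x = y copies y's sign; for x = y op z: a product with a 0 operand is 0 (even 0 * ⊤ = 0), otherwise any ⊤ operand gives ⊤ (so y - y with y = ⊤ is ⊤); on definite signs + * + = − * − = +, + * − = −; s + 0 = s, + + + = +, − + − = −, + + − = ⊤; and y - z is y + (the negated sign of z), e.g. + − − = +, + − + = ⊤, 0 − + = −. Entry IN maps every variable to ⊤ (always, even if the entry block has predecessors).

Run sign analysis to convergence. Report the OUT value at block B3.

Fixpoint table:
  B0:  IN=(all ⊤)  OUT={f:+; rest ⊤}
  B1:  IN={f:+; rest ⊤}  OUT={a:+, f:+; rest ⊤}
  B2:  IN={a:+, f:+; rest ⊤}  OUT={a:+, d:+, f:+; rest ⊤}
  B3:  IN={a:+, d:+, f:+; rest ⊤}  OUT={a:+, d:+, f:+; rest ⊤}
  B4:  IN={a:+, d:+, f:+; rest ⊤}  OUT={a:+; rest ⊤}

Merge at B3: IN[B3] = OUT[B2] = {a: +, b: ⊤, c: ⊤, d: +, e: ⊤, f: +}
Applying B3's transfer function to that IN value gives OUT[B3] (row B3 above).

Answer: {a: +, b: ⊤, c: ⊤, d: +, e: ⊤, f: +}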